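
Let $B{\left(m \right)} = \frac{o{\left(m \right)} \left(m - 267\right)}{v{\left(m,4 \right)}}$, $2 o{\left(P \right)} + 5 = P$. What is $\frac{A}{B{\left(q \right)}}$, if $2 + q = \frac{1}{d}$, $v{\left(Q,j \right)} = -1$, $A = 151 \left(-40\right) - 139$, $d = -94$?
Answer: $\frac{109195288}{16664133} \approx 6.5527$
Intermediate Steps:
$o{\left(P \right)} = - \frac{5}{2} + \frac{P}{2}$
$A = -6179$ ($A = -6040 - 139 = -6179$)
$q = - \frac{189}{94}$ ($q = -2 + \frac{1}{-94} = -2 - \frac{1}{94} = - \frac{189}{94} \approx -2.0106$)
$B{\left(m \right)} = - \left(-267 + m\right) \left(- \frac{5}{2} + \frac{m}{2}\right)$ ($B{\left(m \right)} = \frac{\left(- \frac{5}{2} + \frac{m}{2}\right) \left(m - 267\right)}{-1} = \left(- \frac{5}{2} + \frac{m}{2}\right) \left(-267 + m\right) \left(-1\right) = \left(-267 + m\right) \left(- \frac{5}{2} + \frac{m}{2}\right) \left(-1\right) = - \left(-267 + m\right) \left(- \frac{5}{2} + \frac{m}{2}\right)$)
$\frac{A}{B{\left(q \right)}} = - \frac{6179}{\left(- \frac{1}{2}\right) \left(-267 - \frac{189}{94}\right) \left(-5 - \frac{189}{94}\right)} = - \frac{6179}{\left(- \frac{1}{2}\right) \left(- \frac{25287}{94}\right) \left(- \frac{659}{94}\right)} = - \frac{6179}{- \frac{16664133}{17672}} = \left(-6179\right) \left(- \frac{17672}{16664133}\right) = \frac{109195288}{16664133}$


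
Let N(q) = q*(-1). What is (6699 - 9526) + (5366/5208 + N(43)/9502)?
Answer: -34961833561/12371604 ≈ -2826.0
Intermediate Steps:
N(q) = -q
(6699 - 9526) + (5366/5208 + N(43)/9502) = (6699 - 9526) + (5366/5208 - 1*43/9502) = -2827 + (5366*(1/5208) - 43*1/9502) = -2827 + (2683/2604 - 43/9502) = -2827 + 12690947/12371604 = -34961833561/12371604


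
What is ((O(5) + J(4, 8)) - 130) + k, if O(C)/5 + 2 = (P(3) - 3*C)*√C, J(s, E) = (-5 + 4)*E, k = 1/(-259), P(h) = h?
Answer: -38333/259 - 60*√5 ≈ -282.17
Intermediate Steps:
k = -1/259 ≈ -0.0038610
J(s, E) = -E
O(C) = -10 + 5*√C*(3 - 3*C) (O(C) = -10 + 5*((3 - 3*C)*√C) = -10 + 5*(√C*(3 - 3*C)) = -10 + 5*√C*(3 - 3*C))
((O(5) + J(4, 8)) - 130) + k = (((-10 - 75*√5 + 15*√5) - 1*8) - 130) - 1/259 = (((-10 - 75*√5 + 15*√5) - 8) - 130) - 1/259 = (((-10 - 60*√5) - 8) - 130) - 1/259 = ((-18 - 60*√5) - 130) - 1/259 = (-148 - 60*√5) - 1/259 = -38333/259 - 60*√5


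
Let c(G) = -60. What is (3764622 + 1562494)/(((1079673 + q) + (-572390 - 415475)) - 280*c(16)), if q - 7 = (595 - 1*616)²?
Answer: 1331779/27264 ≈ 48.848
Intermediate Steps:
q = 448 (q = 7 + (595 - 1*616)² = 7 + (595 - 616)² = 7 + (-21)² = 7 + 441 = 448)
(3764622 + 1562494)/(((1079673 + q) + (-572390 - 415475)) - 280*c(16)) = (3764622 + 1562494)/(((1079673 + 448) + (-572390 - 415475)) - 280*(-60)) = 5327116/((1080121 - 987865) + 16800) = 5327116/(92256 + 16800) = 5327116/109056 = 5327116*(1/109056) = 1331779/27264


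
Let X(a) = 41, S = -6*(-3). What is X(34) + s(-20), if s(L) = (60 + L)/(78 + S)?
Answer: 497/12 ≈ 41.417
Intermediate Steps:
S = 18
s(L) = 5/8 + L/96 (s(L) = (60 + L)/(78 + 18) = (60 + L)/96 = (60 + L)*(1/96) = 5/8 + L/96)
X(34) + s(-20) = 41 + (5/8 + (1/96)*(-20)) = 41 + (5/8 - 5/24) = 41 + 5/12 = 497/12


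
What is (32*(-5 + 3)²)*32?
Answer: 4096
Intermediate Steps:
(32*(-5 + 3)²)*32 = (32*(-2)²)*32 = (32*4)*32 = 128*32 = 4096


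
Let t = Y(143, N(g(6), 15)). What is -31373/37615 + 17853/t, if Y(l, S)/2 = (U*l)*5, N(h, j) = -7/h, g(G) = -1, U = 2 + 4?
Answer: 2438547/1955980 ≈ 1.2467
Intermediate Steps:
U = 6
Y(l, S) = 60*l (Y(l, S) = 2*((6*l)*5) = 2*(30*l) = 60*l)
t = 8580 (t = 60*143 = 8580)
-31373/37615 + 17853/t = -31373/37615 + 17853/8580 = -31373*1/37615 + 17853*(1/8580) = -31373/37615 + 541/260 = 2438547/1955980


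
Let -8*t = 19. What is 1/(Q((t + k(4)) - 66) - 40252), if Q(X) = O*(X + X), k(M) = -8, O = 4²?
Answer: -1/42696 ≈ -2.3421e-5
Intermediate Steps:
t = -19/8 (t = -⅛*19 = -19/8 ≈ -2.3750)
O = 16
Q(X) = 32*X (Q(X) = 16*(X + X) = 16*(2*X) = 32*X)
1/(Q((t + k(4)) - 66) - 40252) = 1/(32*((-19/8 - 8) - 66) - 40252) = 1/(32*(-83/8 - 66) - 40252) = 1/(32*(-611/8) - 40252) = 1/(-2444 - 40252) = 1/(-42696) = -1/42696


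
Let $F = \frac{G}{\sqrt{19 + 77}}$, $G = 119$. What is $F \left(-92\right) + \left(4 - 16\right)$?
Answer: $-12 - \frac{2737 \sqrt{6}}{6} \approx -1129.4$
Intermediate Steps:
$F = \frac{119 \sqrt{6}}{24}$ ($F = \frac{119}{\sqrt{19 + 77}} = \frac{119}{\sqrt{96}} = \frac{119}{4 \sqrt{6}} = 119 \frac{\sqrt{6}}{24} = \frac{119 \sqrt{6}}{24} \approx 12.145$)
$F \left(-92\right) + \left(4 - 16\right) = \frac{119 \sqrt{6}}{24} \left(-92\right) + \left(4 - 16\right) = - \frac{2737 \sqrt{6}}{6} - 12 = -12 - \frac{2737 \sqrt{6}}{6}$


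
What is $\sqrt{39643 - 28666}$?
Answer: $\sqrt{10977} \approx 104.77$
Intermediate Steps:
$\sqrt{39643 - 28666} = \sqrt{10977}$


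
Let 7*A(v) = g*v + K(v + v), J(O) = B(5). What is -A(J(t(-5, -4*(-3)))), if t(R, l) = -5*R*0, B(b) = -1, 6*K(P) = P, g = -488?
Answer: -209/3 ≈ -69.667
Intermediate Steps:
K(P) = P/6
t(R, l) = 0
J(O) = -1
A(v) = -209*v/3 (A(v) = (-488*v + (v + v)/6)/7 = (-488*v + (2*v)/6)/7 = (-488*v + v/3)/7 = (-1463*v/3)/7 = -209*v/3)
-A(J(t(-5, -4*(-3)))) = -(-209)*(-1)/3 = -1*209/3 = -209/3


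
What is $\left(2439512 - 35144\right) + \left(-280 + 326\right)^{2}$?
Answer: $2406484$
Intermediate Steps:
$\left(2439512 - 35144\right) + \left(-280 + 326\right)^{2} = \left(2439512 - 35144\right) + 46^{2} = 2404368 + 2116 = 2406484$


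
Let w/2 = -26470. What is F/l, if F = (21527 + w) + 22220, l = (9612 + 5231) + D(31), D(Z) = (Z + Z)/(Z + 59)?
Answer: -413685/667966 ≈ -0.61932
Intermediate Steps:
w = -52940 (w = 2*(-26470) = -52940)
D(Z) = 2*Z/(59 + Z) (D(Z) = (2*Z)/(59 + Z) = 2*Z/(59 + Z))
l = 667966/45 (l = (9612 + 5231) + 2*31/(59 + 31) = 14843 + 2*31/90 = 14843 + 2*31*(1/90) = 14843 + 31/45 = 667966/45 ≈ 14844.)
F = -9193 (F = (21527 - 52940) + 22220 = -31413 + 22220 = -9193)
F/l = -9193/667966/45 = -9193*45/667966 = -413685/667966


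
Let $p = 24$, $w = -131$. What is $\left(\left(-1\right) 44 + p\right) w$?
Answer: $2620$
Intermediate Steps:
$\left(\left(-1\right) 44 + p\right) w = \left(\left(-1\right) 44 + 24\right) \left(-131\right) = \left(-44 + 24\right) \left(-131\right) = \left(-20\right) \left(-131\right) = 2620$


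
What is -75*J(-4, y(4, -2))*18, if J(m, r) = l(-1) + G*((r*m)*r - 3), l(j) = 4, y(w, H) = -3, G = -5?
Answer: -268650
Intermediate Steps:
J(m, r) = 19 - 5*m*r² (J(m, r) = 4 - 5*((r*m)*r - 3) = 4 - 5*((m*r)*r - 3) = 4 - 5*(m*r² - 3) = 4 - 5*(-3 + m*r²) = 4 + (15 - 5*m*r²) = 19 - 5*m*r²)
-75*J(-4, y(4, -2))*18 = -75*(19 - 5*(-4)*(-3)²)*18 = -75*(19 - 5*(-4)*9)*18 = -75*(19 + 180)*18 = -75*199*18 = -14925*18 = -268650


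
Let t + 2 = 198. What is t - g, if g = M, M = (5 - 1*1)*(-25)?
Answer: 296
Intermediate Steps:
t = 196 (t = -2 + 198 = 196)
M = -100 (M = (5 - 1)*(-25) = 4*(-25) = -100)
g = -100
t - g = 196 - 1*(-100) = 196 + 100 = 296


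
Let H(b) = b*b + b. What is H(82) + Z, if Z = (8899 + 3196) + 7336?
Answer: 26237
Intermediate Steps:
Z = 19431 (Z = 12095 + 7336 = 19431)
H(b) = b + b² (H(b) = b² + b = b + b²)
H(82) + Z = 82*(1 + 82) + 19431 = 82*83 + 19431 = 6806 + 19431 = 26237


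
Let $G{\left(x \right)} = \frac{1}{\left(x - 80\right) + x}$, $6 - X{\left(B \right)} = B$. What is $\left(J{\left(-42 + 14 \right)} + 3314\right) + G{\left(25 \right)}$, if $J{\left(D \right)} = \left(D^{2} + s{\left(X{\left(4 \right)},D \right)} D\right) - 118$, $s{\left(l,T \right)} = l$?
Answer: $\frac{117719}{30} \approx 3924.0$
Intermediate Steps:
$X{\left(B \right)} = 6 - B$
$G{\left(x \right)} = \frac{1}{-80 + 2 x}$ ($G{\left(x \right)} = \frac{1}{\left(x - 80\right) + x} = \frac{1}{\left(-80 + x\right) + x} = \frac{1}{-80 + 2 x}$)
$J{\left(D \right)} = -118 + D^{2} + 2 D$ ($J{\left(D \right)} = \left(D^{2} + \left(6 - 4\right) D\right) - 118 = \left(D^{2} + 2 D\right) - 118 = -118 + D^{2} + 2 D$)
$\left(J{\left(-42 + 14 \right)} + 3314\right) + G{\left(25 \right)} = \left(\left(-118 + \left(-42 + 14\right)^{2} + 2 \left(-42 + 14\right)\right) + 3314\right) + \frac{1}{2 \left(-40 + 25\right)} = \left(\left(-118 + \left(-28\right)^{2} + 2 \left(-28\right)\right) + 3314\right) + \frac{1}{2 \left(-15\right)} = \left(\left(-118 + 784 - 56\right) + 3314\right) + \frac{1}{2} \left(- \frac{1}{15}\right) = \left(610 + 3314\right) - \frac{1}{30} = 3924 - \frac{1}{30} = \frac{117719}{30}$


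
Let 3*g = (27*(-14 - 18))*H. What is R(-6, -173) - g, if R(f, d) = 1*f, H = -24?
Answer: -6918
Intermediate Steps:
R(f, d) = f
g = 6912 (g = ((27*(-14 - 18))*(-24))/3 = ((27*(-32))*(-24))/3 = (-864*(-24))/3 = (⅓)*20736 = 6912)
R(-6, -173) - g = -6 - 1*6912 = -6 - 6912 = -6918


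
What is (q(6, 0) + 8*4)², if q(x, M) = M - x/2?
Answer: 841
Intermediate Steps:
q(x, M) = M - x/2
(q(6, 0) + 8*4)² = ((0 - ½*6) + 8*4)² = ((0 - 3) + 32)² = (-3 + 32)² = 29² = 841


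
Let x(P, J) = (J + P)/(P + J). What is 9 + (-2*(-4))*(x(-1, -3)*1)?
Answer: 17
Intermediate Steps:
x(P, J) = 1 (x(P, J) = (J + P)/(J + P) = 1)
9 + (-2*(-4))*(x(-1, -3)*1) = 9 + (-2*(-4))*(1*1) = 9 + 8*1 = 9 + 8 = 17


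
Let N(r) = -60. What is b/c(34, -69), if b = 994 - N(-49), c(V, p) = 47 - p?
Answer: 527/58 ≈ 9.0862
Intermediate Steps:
b = 1054 (b = 994 - 1*(-60) = 994 + 60 = 1054)
b/c(34, -69) = 1054/(47 - 1*(-69)) = 1054/(47 + 69) = 1054/116 = 1054*(1/116) = 527/58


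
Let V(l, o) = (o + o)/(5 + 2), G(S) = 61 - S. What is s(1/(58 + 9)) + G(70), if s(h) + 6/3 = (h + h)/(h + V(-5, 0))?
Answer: -9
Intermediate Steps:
V(l, o) = 2*o/7 (V(l, o) = (2*o)/7 = (2*o)*(⅐) = 2*o/7)
s(h) = 0 (s(h) = -2 + (h + h)/(h + (2/7)*0) = -2 + (2*h)/(h + 0) = -2 + (2*h)/h = -2 + 2 = 0)
s(1/(58 + 9)) + G(70) = 0 + (61 - 1*70) = 0 + (61 - 70) = 0 - 9 = -9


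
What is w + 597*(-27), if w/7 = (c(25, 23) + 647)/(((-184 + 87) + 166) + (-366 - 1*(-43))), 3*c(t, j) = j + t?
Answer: -4098867/254 ≈ -16137.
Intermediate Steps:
c(t, j) = j/3 + t/3 (c(t, j) = (j + t)/3 = j/3 + t/3)
w = -4641/254 (w = 7*((((⅓)*23 + (⅓)*25) + 647)/(((-184 + 87) + 166) + (-366 - 1*(-43)))) = 7*(((23/3 + 25/3) + 647)/((-97 + 166) + (-366 + 43))) = 7*((16 + 647)/(69 - 323)) = 7*(663/(-254)) = 7*(663*(-1/254)) = 7*(-663/254) = -4641/254 ≈ -18.272)
w + 597*(-27) = -4641/254 + 597*(-27) = -4641/254 - 16119 = -4098867/254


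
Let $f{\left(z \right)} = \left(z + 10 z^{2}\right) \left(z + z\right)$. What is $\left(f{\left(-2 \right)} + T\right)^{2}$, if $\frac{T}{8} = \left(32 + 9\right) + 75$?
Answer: $602176$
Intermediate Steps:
$f{\left(z \right)} = 2 z \left(z + 10 z^{2}\right)$ ($f{\left(z \right)} = \left(z + 10 z^{2}\right) 2 z = 2 z \left(z + 10 z^{2}\right)$)
$T = 928$ ($T = 8 \left(\left(32 + 9\right) + 75\right) = 8 \left(41 + 75\right) = 8 \cdot 116 = 928$)
$\left(f{\left(-2 \right)} + T\right)^{2} = \left(\left(-2\right)^{2} \left(2 + 20 \left(-2\right)\right) + 928\right)^{2} = \left(4 \left(2 - 40\right) + 928\right)^{2} = \left(4 \left(-38\right) + 928\right)^{2} = \left(-152 + 928\right)^{2} = 776^{2} = 602176$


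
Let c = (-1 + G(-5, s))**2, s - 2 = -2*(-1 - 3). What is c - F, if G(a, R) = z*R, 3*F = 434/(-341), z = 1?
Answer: 2687/33 ≈ 81.424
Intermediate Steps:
s = 10 (s = 2 - 2*(-1 - 3) = 2 - 2*(-4) = 2 + 8 = 10)
F = -14/33 (F = (434/(-341))/3 = (434*(-1/341))/3 = (1/3)*(-14/11) = -14/33 ≈ -0.42424)
G(a, R) = R (G(a, R) = 1*R = R)
c = 81 (c = (-1 + 10)**2 = 9**2 = 81)
c - F = 81 - 1*(-14/33) = 81 + 14/33 = 2687/33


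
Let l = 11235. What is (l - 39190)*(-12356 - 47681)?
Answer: 1678334335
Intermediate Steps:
(l - 39190)*(-12356 - 47681) = (11235 - 39190)*(-12356 - 47681) = -27955*(-60037) = 1678334335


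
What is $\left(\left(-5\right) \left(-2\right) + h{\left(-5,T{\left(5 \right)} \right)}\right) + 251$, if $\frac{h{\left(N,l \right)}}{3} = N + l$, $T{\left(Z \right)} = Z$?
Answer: $261$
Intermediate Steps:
$h{\left(N,l \right)} = 3 N + 3 l$ ($h{\left(N,l \right)} = 3 \left(N + l\right) = 3 N + 3 l$)
$\left(\left(-5\right) \left(-2\right) + h{\left(-5,T{\left(5 \right)} \right)}\right) + 251 = \left(\left(-5\right) \left(-2\right) + \left(3 \left(-5\right) + 3 \cdot 5\right)\right) + 251 = \left(10 + \left(-15 + 15\right)\right) + 251 = \left(10 + 0\right) + 251 = 10 + 251 = 261$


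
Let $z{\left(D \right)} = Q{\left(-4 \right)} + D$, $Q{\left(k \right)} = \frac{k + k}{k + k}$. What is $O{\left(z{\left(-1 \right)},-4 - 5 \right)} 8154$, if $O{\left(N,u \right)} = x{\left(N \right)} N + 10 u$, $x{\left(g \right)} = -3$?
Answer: $-733860$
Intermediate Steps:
$Q{\left(k \right)} = 1$ ($Q{\left(k \right)} = \frac{2 k}{2 k} = 2 k \frac{1}{2 k} = 1$)
$z{\left(D \right)} = 1 + D$
$O{\left(N,u \right)} = - 3 N + 10 u$
$O{\left(z{\left(-1 \right)},-4 - 5 \right)} 8154 = \left(- 3 \left(1 - 1\right) + 10 \left(-4 - 5\right)\right) 8154 = \left(\left(-3\right) 0 + 10 \left(-9\right)\right) 8154 = \left(0 - 90\right) 8154 = \left(-90\right) 8154 = -733860$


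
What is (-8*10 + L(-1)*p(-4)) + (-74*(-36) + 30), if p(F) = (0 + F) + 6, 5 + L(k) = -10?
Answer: 2584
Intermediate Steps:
L(k) = -15 (L(k) = -5 - 10 = -15)
p(F) = 6 + F (p(F) = F + 6 = 6 + F)
(-8*10 + L(-1)*p(-4)) + (-74*(-36) + 30) = (-8*10 - 15*(6 - 4)) + (-74*(-36) + 30) = (-80 - 15*2) + (2664 + 30) = (-80 - 30) + 2694 = -110 + 2694 = 2584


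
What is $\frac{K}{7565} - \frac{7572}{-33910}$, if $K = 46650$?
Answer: $\frac{163918368}{25652915} \approx 6.3899$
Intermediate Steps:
$\frac{K}{7565} - \frac{7572}{-33910} = \frac{46650}{7565} - \frac{7572}{-33910} = 46650 \cdot \frac{1}{7565} - - \frac{3786}{16955} = \frac{9330}{1513} + \frac{3786}{16955} = \frac{163918368}{25652915}$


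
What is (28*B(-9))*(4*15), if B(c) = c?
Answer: -15120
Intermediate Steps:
(28*B(-9))*(4*15) = (28*(-9))*(4*15) = -252*60 = -15120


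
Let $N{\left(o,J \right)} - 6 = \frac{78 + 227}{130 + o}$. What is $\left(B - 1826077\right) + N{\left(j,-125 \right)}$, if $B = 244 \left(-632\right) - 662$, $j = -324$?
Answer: $- \frac{384302859}{194} \approx -1.9809 \cdot 10^{6}$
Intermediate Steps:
$N{\left(o,J \right)} = 6 + \frac{305}{130 + o}$ ($N{\left(o,J \right)} = 6 + \frac{78 + 227}{130 + o} = 6 + \frac{305}{130 + o}$)
$B = -154870$ ($B = -154208 - 662 = -154870$)
$\left(B - 1826077\right) + N{\left(j,-125 \right)} = \left(-154870 - 1826077\right) + \frac{1085 + 6 \left(-324\right)}{130 - 324} = -1980947 + \frac{1085 - 1944}{-194} = -1980947 - - \frac{859}{194} = -1980947 + \frac{859}{194} = - \frac{384302859}{194}$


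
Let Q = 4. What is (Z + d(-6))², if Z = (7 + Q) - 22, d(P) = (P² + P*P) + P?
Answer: 3025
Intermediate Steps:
d(P) = P + 2*P² (d(P) = (P² + P²) + P = 2*P² + P = P + 2*P²)
Z = -11 (Z = (7 + 4) - 22 = 11 - 22 = -11)
(Z + d(-6))² = (-11 - 6*(1 + 2*(-6)))² = (-11 - 6*(1 - 12))² = (-11 - 6*(-11))² = (-11 + 66)² = 55² = 3025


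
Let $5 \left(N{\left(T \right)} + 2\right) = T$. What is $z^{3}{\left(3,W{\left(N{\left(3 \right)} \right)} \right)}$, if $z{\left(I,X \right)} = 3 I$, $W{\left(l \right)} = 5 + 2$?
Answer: $729$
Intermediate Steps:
$N{\left(T \right)} = -2 + \frac{T}{5}$
$W{\left(l \right)} = 7$
$z^{3}{\left(3,W{\left(N{\left(3 \right)} \right)} \right)} = \left(3 \cdot 3\right)^{3} = 9^{3} = 729$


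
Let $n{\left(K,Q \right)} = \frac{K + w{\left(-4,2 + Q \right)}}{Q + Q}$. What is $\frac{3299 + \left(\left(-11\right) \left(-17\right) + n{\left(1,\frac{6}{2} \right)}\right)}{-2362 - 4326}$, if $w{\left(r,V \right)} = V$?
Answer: $- \frac{317}{608} \approx -0.52138$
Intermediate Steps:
$n{\left(K,Q \right)} = \frac{2 + K + Q}{2 Q}$ ($n{\left(K,Q \right)} = \frac{K + \left(2 + Q\right)}{Q + Q} = \frac{2 + K + Q}{2 Q}$)
$\frac{3299 + \left(\left(-11\right) \left(-17\right) + n{\left(1,\frac{6}{2} \right)}\right)}{-2362 - 4326} = \frac{3299 + \left(\left(-11\right) \left(-17\right) + \frac{2 + 1 + \frac{6}{2}}{2 \cdot \frac{6}{2}}\right)}{-2362 - 4326} = \frac{3299 + \left(187 + \frac{2 + 1 + 6 \cdot \frac{1}{2}}{2 \cdot 6 \cdot \frac{1}{2}}\right)}{-6688} = \left(3299 + \left(187 + \frac{2 + 1 + 3}{2 \cdot 3}\right)\right) \left(- \frac{1}{6688}\right) = \left(3299 + \left(187 + \frac{1}{2} \cdot \frac{1}{3} \cdot 6\right)\right) \left(- \frac{1}{6688}\right) = \left(3299 + \left(187 + 1\right)\right) \left(- \frac{1}{6688}\right) = \left(3299 + 188\right) \left(- \frac{1}{6688}\right) = 3487 \left(- \frac{1}{6688}\right) = - \frac{317}{608}$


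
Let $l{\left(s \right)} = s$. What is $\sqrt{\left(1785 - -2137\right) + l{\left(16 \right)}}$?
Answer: $\sqrt{3938} \approx 62.753$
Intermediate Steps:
$\sqrt{\left(1785 - -2137\right) + l{\left(16 \right)}} = \sqrt{\left(1785 - -2137\right) + 16} = \sqrt{\left(1785 + 2137\right) + 16} = \sqrt{3922 + 16} = \sqrt{3938}$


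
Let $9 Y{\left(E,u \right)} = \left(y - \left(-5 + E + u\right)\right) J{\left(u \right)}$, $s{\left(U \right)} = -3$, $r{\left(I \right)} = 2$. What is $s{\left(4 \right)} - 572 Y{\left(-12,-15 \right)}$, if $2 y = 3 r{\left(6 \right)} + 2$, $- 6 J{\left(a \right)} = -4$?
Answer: $- \frac{4585}{3} \approx -1528.3$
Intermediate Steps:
$J{\left(a \right)} = \frac{2}{3}$ ($J{\left(a \right)} = \left(- \frac{1}{6}\right) \left(-4\right) = \frac{2}{3}$)
$y = 4$ ($y = \frac{3 \cdot 2 + 2}{2} = \frac{6 + 2}{2} = \frac{1}{2} \cdot 8 = 4$)
$Y{\left(E,u \right)} = \frac{2}{3} - \frac{2 E}{27} - \frac{2 u}{27}$ ($Y{\left(E,u \right)} = \frac{\left(4 - \left(-5 + E + u\right)\right) \frac{2}{3}}{9} = \frac{\left(9 - E - u\right) \frac{2}{3}}{9} = \frac{6 - \frac{2 E}{3} - \frac{2 u}{3}}{9} = \frac{2}{3} - \frac{2 E}{27} - \frac{2 u}{27}$)
$s{\left(4 \right)} - 572 Y{\left(-12,-15 \right)} = -3 - 572 \left(\frac{2}{3} - - \frac{8}{9} - - \frac{10}{9}\right) = -3 - 572 \left(\frac{2}{3} + \frac{8}{9} + \frac{10}{9}\right) = -3 - \frac{4576}{3} = - \frac{4585}{3}$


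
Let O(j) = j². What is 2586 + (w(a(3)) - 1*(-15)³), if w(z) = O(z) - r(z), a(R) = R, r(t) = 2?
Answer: 5968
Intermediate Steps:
w(z) = -2 + z² (w(z) = z² - 1*2 = z² - 2 = -2 + z²)
2586 + (w(a(3)) - 1*(-15)³) = 2586 + ((-2 + 3²) - 1*(-15)³) = 2586 + ((-2 + 9) - 1*(-3375)) = 2586 + (7 + 3375) = 2586 + 3382 = 5968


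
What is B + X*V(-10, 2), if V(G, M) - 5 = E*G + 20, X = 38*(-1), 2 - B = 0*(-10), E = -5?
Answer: -2848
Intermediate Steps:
B = 2 (B = 2 - 0*(-10) = 2 - 1*0 = 2 + 0 = 2)
X = -38
V(G, M) = 25 - 5*G (V(G, M) = 5 + (-5*G + 20) = 5 + (20 - 5*G) = 25 - 5*G)
B + X*V(-10, 2) = 2 - 38*(25 - 5*(-10)) = 2 - 38*(25 + 50) = 2 - 38*75 = 2 - 2850 = -2848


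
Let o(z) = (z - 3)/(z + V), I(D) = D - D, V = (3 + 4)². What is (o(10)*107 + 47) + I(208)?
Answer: 3522/59 ≈ 59.695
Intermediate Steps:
V = 49 (V = 7² = 49)
I(D) = 0
o(z) = (-3 + z)/(49 + z) (o(z) = (z - 3)/(z + 49) = (-3 + z)/(49 + z))
(o(10)*107 + 47) + I(208) = (((-3 + 10)/(49 + 10))*107 + 47) + 0 = ((7/59)*107 + 47) + 0 = (749/59 + 47) + 0 = 3522/59 + 0 = 3522/59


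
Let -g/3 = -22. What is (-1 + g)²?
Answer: 4225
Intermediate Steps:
g = 66 (g = -3*(-22) = 66)
(-1 + g)² = (-1 + 66)² = 65² = 4225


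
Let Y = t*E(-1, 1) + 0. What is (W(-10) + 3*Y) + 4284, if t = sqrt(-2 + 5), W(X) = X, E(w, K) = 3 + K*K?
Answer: 4274 + 12*sqrt(3) ≈ 4294.8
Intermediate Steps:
E(w, K) = 3 + K**2
t = sqrt(3) ≈ 1.7320
Y = 4*sqrt(3) (Y = sqrt(3)*(3 + 1**2) + 0 = sqrt(3)*(3 + 1) + 0 = sqrt(3)*4 + 0 = 4*sqrt(3) + 0 = 4*sqrt(3) ≈ 6.9282)
(W(-10) + 3*Y) + 4284 = (-10 + 3*(4*sqrt(3))) + 4284 = (-10 + 12*sqrt(3)) + 4284 = 4274 + 12*sqrt(3)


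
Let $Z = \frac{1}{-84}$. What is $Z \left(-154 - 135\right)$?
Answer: $\frac{289}{84} \approx 3.4405$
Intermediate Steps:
$Z = - \frac{1}{84} \approx -0.011905$
$Z \left(-154 - 135\right) = - \frac{-154 - 135}{84} = \left(- \frac{1}{84}\right) \left(-289\right) = \frac{289}{84}$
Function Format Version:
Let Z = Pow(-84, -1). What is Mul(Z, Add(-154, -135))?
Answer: Rational(289, 84) ≈ 3.4405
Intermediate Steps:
Z = Rational(-1, 84) ≈ -0.011905
Mul(Z, Add(-154, -135)) = Mul(Rational(-1, 84), Add(-154, -135)) = Mul(Rational(-1, 84), -289) = Rational(289, 84)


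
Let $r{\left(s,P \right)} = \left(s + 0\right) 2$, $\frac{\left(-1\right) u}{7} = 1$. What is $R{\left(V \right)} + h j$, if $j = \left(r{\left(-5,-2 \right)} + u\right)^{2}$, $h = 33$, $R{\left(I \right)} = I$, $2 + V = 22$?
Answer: $9557$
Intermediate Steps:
$V = 20$ ($V = -2 + 22 = 20$)
$u = -7$ ($u = \left(-7\right) 1 = -7$)
$r{\left(s,P \right)} = 2 s$ ($r{\left(s,P \right)} = s 2 = 2 s$)
$j = 289$ ($j = \left(2 \left(-5\right) - 7\right)^{2} = \left(-10 - 7\right)^{2} = \left(-17\right)^{2} = 289$)
$R{\left(V \right)} + h j = 20 + 33 \cdot 289 = 20 + 9537 = 9557$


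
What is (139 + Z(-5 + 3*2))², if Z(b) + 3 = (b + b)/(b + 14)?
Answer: 4169764/225 ≈ 18532.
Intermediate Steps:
Z(b) = -3 + 2*b/(14 + b) (Z(b) = -3 + (b + b)/(b + 14) = -3 + (2*b)/(14 + b) = -3 + 2*b/(14 + b))
(139 + Z(-5 + 3*2))² = (139 + (-42 - (-5 + 3*2))/(14 + (-5 + 3*2)))² = (139 + (-42 - (-5 + 6))/(14 + (-5 + 6)))² = (139 + (-42 - 1*1)/(14 + 1))² = (139 + (-42 - 1)/15)² = (139 + (1/15)*(-43))² = (139 - 43/15)² = (2042/15)² = 4169764/225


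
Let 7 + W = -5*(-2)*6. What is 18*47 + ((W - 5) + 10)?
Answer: 904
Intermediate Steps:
W = 53 (W = -7 - 5*(-2)*6 = -7 + 10*6 = -7 + 60 = 53)
18*47 + ((W - 5) + 10) = 18*47 + ((53 - 5) + 10) = 846 + (48 + 10) = 846 + 58 = 904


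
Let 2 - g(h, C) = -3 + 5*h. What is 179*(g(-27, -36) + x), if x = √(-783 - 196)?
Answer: 25060 + 179*I*√979 ≈ 25060.0 + 5600.7*I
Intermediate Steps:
g(h, C) = 5 - 5*h (g(h, C) = 2 - (-3 + 5*h) = 2 + (3 - 5*h) = 5 - 5*h)
x = I*√979 (x = √(-979) = I*√979 ≈ 31.289*I)
179*(g(-27, -36) + x) = 179*((5 - 5*(-27)) + I*√979) = 179*((5 + 135) + I*√979) = 179*(140 + I*√979) = 25060 + 179*I*√979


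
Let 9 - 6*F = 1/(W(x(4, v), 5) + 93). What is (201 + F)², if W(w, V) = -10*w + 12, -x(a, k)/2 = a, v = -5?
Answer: 12630837769/308025 ≈ 41006.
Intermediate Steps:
x(a, k) = -2*a
W(w, V) = 12 - 10*w
F = 832/555 (F = 3/2 - 1/(6*((12 - (-20)*4) + 93)) = 3/2 - 1/(6*((12 - 10*(-8)) + 93)) = 3/2 - 1/(6*((12 + 80) + 93)) = 3/2 - 1/(6*(92 + 93)) = 3/2 - ⅙/185 = 3/2 - ⅙*1/185 = 3/2 - 1/1110 = 832/555 ≈ 1.4991)
(201 + F)² = (201 + 832/555)² = (112387/555)² = 12630837769/308025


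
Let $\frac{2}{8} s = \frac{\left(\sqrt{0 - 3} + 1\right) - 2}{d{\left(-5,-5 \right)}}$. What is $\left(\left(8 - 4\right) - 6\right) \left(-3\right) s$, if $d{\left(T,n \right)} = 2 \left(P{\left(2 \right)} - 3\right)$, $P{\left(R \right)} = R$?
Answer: $12 - 12 i \sqrt{3} \approx 12.0 - 20.785 i$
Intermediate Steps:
$d{\left(T,n \right)} = -2$ ($d{\left(T,n \right)} = 2 \left(2 - 3\right) = 2 \left(-1\right) = -2$)
$s = 2 - 2 i \sqrt{3}$ ($s = 4 \frac{\left(\sqrt{0 - 3} + 1\right) - 2}{-2} = 4 \left(\left(\sqrt{-3} + 1\right) - 2\right) \left(- \frac{1}{2}\right) = 4 \left(\left(i \sqrt{3} + 1\right) - 2\right) \left(- \frac{1}{2}\right) = 4 \left(\left(1 + i \sqrt{3}\right) - 2\right) \left(- \frac{1}{2}\right) = 4 \left(-1 + i \sqrt{3}\right) \left(- \frac{1}{2}\right) = 4 \left(\frac{1}{2} - \frac{i \sqrt{3}}{2}\right) = 2 - 2 i \sqrt{3} \approx 2.0 - 3.4641 i$)
$\left(\left(8 - 4\right) - 6\right) \left(-3\right) s = \left(\left(8 - 4\right) - 6\right) \left(-3\right) \left(2 - 2 i \sqrt{3}\right) = \left(4 - 6\right) \left(-3\right) \left(2 - 2 i \sqrt{3}\right) = \left(-2\right) \left(-3\right) \left(2 - 2 i \sqrt{3}\right) = 6 \left(2 - 2 i \sqrt{3}\right) = 12 - 12 i \sqrt{3}$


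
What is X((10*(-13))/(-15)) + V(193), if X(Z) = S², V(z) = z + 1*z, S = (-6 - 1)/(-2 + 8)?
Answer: 13945/36 ≈ 387.36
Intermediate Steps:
S = -7/6 ≈ -1.1667
V(z) = 2*z (V(z) = z + z = 2*z)
X(Z) = 49/36 (X(Z) = (-7/6)² = 49/36)
X((10*(-13))/(-15)) + V(193) = 49/36 + 2*193 = 49/36 + 386 = 13945/36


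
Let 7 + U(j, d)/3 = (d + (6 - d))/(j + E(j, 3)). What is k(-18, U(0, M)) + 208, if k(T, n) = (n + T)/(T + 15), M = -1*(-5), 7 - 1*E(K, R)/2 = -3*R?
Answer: 3533/16 ≈ 220.81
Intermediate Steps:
E(K, R) = 14 + 6*R (E(K, R) = 14 - (-6)*R = 14 + 6*R)
M = 5
U(j, d) = -21 + 18/(32 + j) (U(j, d) = -21 + 3*((d + (6 - d))/(j + (14 + 6*3))) = -21 + 3*(6/(j + (14 + 18))) = -21 + 3*(6/(j + 32)) = -21 + 3*(6/(32 + j)) = -21 + 18/(32 + j))
k(T, n) = (T + n)/(15 + T)
k(-18, U(0, M)) + 208 = (-18 + 3*(-218 - 7*0)/(32 + 0))/(15 - 18) + 208 = (-18 + 3*(-218 + 0)/32)/(-3) + 208 = -(-18 + 3*(1/32)*(-218))/3 + 208 = -(-18 - 327/16)/3 + 208 = -1/3*(-615/16) + 208 = 205/16 + 208 = 3533/16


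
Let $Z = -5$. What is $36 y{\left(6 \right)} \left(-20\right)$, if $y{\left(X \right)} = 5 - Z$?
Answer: $-7200$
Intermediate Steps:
$y{\left(X \right)} = 10$ ($y{\left(X \right)} = 5 - -5 = 5 + 5 = 10$)
$36 y{\left(6 \right)} \left(-20\right) = 36 \cdot 10 \left(-20\right) = 360 \left(-20\right) = -7200$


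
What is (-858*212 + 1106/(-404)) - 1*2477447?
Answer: -537187839/202 ≈ -2.6593e+6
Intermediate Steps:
(-858*212 + 1106/(-404)) - 1*2477447 = (-181896 + 1106*(-1/404)) - 2477447 = (-181896 - 553/202) - 2477447 = -36743545/202 - 2477447 = -537187839/202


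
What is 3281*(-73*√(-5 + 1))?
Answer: -479026*I ≈ -4.7903e+5*I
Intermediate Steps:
3281*(-73*√(-5 + 1)) = 3281*(-146*I) = -479026*I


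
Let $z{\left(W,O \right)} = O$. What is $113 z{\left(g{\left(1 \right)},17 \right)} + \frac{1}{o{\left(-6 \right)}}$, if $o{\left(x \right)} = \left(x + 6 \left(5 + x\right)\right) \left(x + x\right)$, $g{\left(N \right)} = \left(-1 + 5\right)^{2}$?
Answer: $\frac{276625}{144} \approx 1921.0$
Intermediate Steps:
$g{\left(N \right)} = 16$ ($g{\left(N \right)} = 4^{2} = 16$)
$o{\left(x \right)} = 2 x \left(30 + 7 x\right)$ ($o{\left(x \right)} = \left(x + \left(30 + 6 x\right)\right) 2 x = \left(30 + 7 x\right) 2 x = 2 x \left(30 + 7 x\right)$)
$113 z{\left(g{\left(1 \right)},17 \right)} + \frac{1}{o{\left(-6 \right)}} = 113 \cdot 17 + \frac{1}{2 \left(-6\right) \left(30 + 7 \left(-6\right)\right)} = 1921 + \frac{1}{2 \left(-6\right) \left(30 - 42\right)} = 1921 + \frac{1}{2 \left(-6\right) \left(-12\right)} = 1921 + \frac{1}{144} = \frac{276625}{144}$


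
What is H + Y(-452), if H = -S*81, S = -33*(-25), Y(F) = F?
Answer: -67277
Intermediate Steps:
S = 825
H = -66825 (H = -1*825*81 = -825*81 = -66825)
H + Y(-452) = -66825 - 452 = -67277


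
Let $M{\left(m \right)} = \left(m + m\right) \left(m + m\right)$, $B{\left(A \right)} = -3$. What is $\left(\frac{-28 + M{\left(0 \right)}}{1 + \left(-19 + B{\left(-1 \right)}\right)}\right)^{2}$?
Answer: $\frac{16}{9} \approx 1.7778$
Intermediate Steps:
$M{\left(m \right)} = 4 m^{2}$ ($M{\left(m \right)} = 2 m 2 m = 4 m^{2}$)
$\left(\frac{-28 + M{\left(0 \right)}}{1 + \left(-19 + B{\left(-1 \right)}\right)}\right)^{2} = \left(\frac{-28 + 4 \cdot 0^{2}}{1 - 22}\right)^{2} = \left(\frac{-28 + 4 \cdot 0}{1 - 22}\right)^{2} = \left(\frac{-28 + 0}{-21}\right)^{2} = \left(\left(-28\right) \left(- \frac{1}{21}\right)\right)^{2} = \left(\frac{4}{3}\right)^{2} = \frac{16}{9}$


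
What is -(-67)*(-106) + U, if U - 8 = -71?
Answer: -7165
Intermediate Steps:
U = -63 (U = 8 - 71 = -63)
-(-67)*(-106) + U = -(-67)*(-106) - 63 = -67*106 - 63 = -7102 - 63 = -7165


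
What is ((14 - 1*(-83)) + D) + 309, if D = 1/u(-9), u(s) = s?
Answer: 3653/9 ≈ 405.89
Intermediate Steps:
D = -⅑ (D = 1/(-9) = -⅑ ≈ -0.11111)
((14 - 1*(-83)) + D) + 309 = ((14 - 1*(-83)) - ⅑) + 309 = ((14 + 83) - ⅑) + 309 = (97 - ⅑) + 309 = 872/9 + 309 = 3653/9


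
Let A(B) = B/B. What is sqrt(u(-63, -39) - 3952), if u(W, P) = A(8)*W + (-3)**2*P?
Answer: I*sqrt(4366) ≈ 66.076*I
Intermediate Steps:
A(B) = 1
u(W, P) = W + 9*P (u(W, P) = 1*W + (-3)**2*P = W + 9*P)
sqrt(u(-63, -39) - 3952) = sqrt((-63 + 9*(-39)) - 3952) = sqrt((-63 - 351) - 3952) = sqrt(-414 - 3952) = sqrt(-4366) = I*sqrt(4366)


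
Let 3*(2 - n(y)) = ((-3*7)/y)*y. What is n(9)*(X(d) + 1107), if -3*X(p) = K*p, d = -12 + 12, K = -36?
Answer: 9963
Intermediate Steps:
d = 0
n(y) = 9 (n(y) = 2 - (-3*7)/y*y/3 = 2 - (-21/y)*y/3 = 2 - ⅓*(-21) = 2 + 7 = 9)
X(p) = 12*p (X(p) = -(-12)*p = 12*p)
n(9)*(X(d) + 1107) = 9*(12*0 + 1107) = 9*(0 + 1107) = 9*1107 = 9963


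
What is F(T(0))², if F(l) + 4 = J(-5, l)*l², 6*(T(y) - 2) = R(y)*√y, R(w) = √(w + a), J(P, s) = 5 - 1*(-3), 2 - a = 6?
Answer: 784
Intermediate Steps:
a = -4 (a = 2 - 1*6 = 2 - 6 = -4)
J(P, s) = 8 (J(P, s) = 5 + 3 = 8)
R(w) = √(-4 + w) (R(w) = √(w - 4) = √(-4 + w))
T(y) = 2 + √y*√(-4 + y)/6 (T(y) = 2 + (√(-4 + y)*√y)/6 = 2 + (√y*√(-4 + y))/6 = 2 + √y*√(-4 + y)/6)
F(l) = -4 + 8*l²
F(T(0))² = (-4 + 8*(2 + √0*√(-4 + 0)/6)²)² = (-4 + 8*(2 + (⅙)*0*√(-4))²)² = (-4 + 8*(2 + (⅙)*0*(2*I))²)² = (-4 + 8*(2 + 0)²)² = (-4 + 8*2²)² = (-4 + 8*4)² = (-4 + 32)² = 28² = 784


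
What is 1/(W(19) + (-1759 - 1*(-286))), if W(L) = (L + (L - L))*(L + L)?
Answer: -1/751 ≈ -0.0013316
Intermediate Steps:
W(L) = 2*L² (W(L) = (L + 0)*(2*L) = L*(2*L) = 2*L²)
1/(W(19) + (-1759 - 1*(-286))) = 1/(2*19² + (-1759 - 1*(-286))) = 1/(2*361 + (-1759 + 286)) = 1/(722 - 1473) = 1/(-751) = -1/751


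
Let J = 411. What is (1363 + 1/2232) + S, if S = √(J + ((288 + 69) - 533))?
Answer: 3042217/2232 + √235 ≈ 1378.3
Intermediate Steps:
S = √235 (S = √(411 + ((288 + 69) - 533)) = √(411 + (357 - 533)) = √(411 - 176) = √235 ≈ 15.330)
(1363 + 1/2232) + S = (1363 + 1/2232) + √235 = 3042217/2232 + √235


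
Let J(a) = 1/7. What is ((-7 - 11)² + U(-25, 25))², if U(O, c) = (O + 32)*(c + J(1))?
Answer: 250000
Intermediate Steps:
J(a) = ⅐
U(O, c) = (32 + O)*(⅐ + c) (U(O, c) = (O + 32)*(c + ⅐) = (32 + O)*(⅐ + c))
((-7 - 11)² + U(-25, 25))² = ((-7 - 11)² + (32/7 + 32*25 + (⅐)*(-25) - 25*25))² = ((-18)² + (32/7 + 800 - 25/7 - 625))² = (324 + 176)² = 500² = 250000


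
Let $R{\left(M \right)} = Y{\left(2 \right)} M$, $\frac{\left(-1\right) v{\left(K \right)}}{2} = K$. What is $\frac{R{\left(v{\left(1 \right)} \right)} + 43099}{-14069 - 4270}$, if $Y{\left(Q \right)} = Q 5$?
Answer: $- \frac{43079}{18339} \approx -2.349$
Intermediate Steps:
$Y{\left(Q \right)} = 5 Q$
$v{\left(K \right)} = - 2 K$
$R{\left(M \right)} = 10 M$ ($R{\left(M \right)} = 5 \cdot 2 M = 10 M$)
$\frac{R{\left(v{\left(1 \right)} \right)} + 43099}{-14069 - 4270} = \frac{10 \left(\left(-2\right) 1\right) + 43099}{-14069 - 4270} = \frac{10 \left(-2\right) + 43099}{-18339} = \left(-20 + 43099\right) \left(- \frac{1}{18339}\right) = 43079 \left(- \frac{1}{18339}\right) = - \frac{43079}{18339}$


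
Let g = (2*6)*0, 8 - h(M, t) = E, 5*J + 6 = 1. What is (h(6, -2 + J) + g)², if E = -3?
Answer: 121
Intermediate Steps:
J = -1 (J = -6/5 + (⅕)*1 = -6/5 + ⅕ = -1)
h(M, t) = 11 (h(M, t) = 8 - 1*(-3) = 8 + 3 = 11)
g = 0 (g = 12*0 = 0)
(h(6, -2 + J) + g)² = (11 + 0)² = 11² = 121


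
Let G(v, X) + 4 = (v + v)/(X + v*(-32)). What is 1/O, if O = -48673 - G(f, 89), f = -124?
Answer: -4057/197449885 ≈ -2.0547e-5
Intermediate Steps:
G(v, X) = -4 + 2*v/(X - 32*v) (G(v, X) = -4 + (v + v)/(X + v*(-32)) = -4 + (2*v)/(X - 32*v) = -4 + 2*v/(X - 32*v))
O = -197449885/4057 (O = -48673 - 2*(-2*89 + 65*(-124))/(89 - 32*(-124)) = -48673 - 2*(-178 - 8060)/(89 + 3968) = -48673 - 2*(-8238)/4057 = -48673 - 1*(-16476/4057) = -48673 + 16476/4057 = -197449885/4057 ≈ -48669.)
1/O = 1/(-197449885/4057) = -4057/197449885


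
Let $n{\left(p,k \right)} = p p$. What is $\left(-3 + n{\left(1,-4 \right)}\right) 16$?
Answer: $-32$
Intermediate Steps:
$n{\left(p,k \right)} = p^{2}$
$\left(-3 + n{\left(1,-4 \right)}\right) 16 = \left(-3 + 1^{2}\right) 16 = \left(-3 + 1\right) 16 = \left(-2\right) 16 = -32$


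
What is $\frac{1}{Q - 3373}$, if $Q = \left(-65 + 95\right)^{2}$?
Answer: $- \frac{1}{2473} \approx -0.00040437$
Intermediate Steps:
$Q = 900$ ($Q = 30^{2} = 900$)
$\frac{1}{Q - 3373} = \frac{1}{900 - 3373} = \frac{1}{-2473} = - \frac{1}{2473}$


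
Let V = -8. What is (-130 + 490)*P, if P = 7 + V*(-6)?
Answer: 19800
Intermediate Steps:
P = 55 (P = 7 - 8*(-6) = 7 + 48 = 55)
(-130 + 490)*P = (-130 + 490)*55 = 360*55 = 19800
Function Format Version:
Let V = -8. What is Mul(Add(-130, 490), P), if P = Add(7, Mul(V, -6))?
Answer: 19800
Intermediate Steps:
P = 55 (P = Add(7, Mul(-8, -6)) = Add(7, 48) = 55)
Mul(Add(-130, 490), P) = Mul(Add(-130, 490), 55) = Mul(360, 55) = 19800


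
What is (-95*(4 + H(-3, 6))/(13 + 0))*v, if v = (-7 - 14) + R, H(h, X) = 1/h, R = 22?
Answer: -1045/39 ≈ -26.795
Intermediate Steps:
v = 1 (v = (-7 - 14) + 22 = -21 + 22 = 1)
(-95*(4 + H(-3, 6))/(13 + 0))*v = -95*(4 + 1/(-3))/(13 + 0)*1 = -95*(4 - ⅓)/13*1 = -1045/(3*13)*1 = -95*11/39*1 = -1045/39*1 = -1045/39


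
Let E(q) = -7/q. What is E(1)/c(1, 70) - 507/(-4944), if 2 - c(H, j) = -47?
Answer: -465/11536 ≈ -0.040309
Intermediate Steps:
c(H, j) = 49 (c(H, j) = 2 - 1*(-47) = 2 + 47 = 49)
E(1)/c(1, 70) - 507/(-4944) = -7/1/49 - 507/(-4944) = -7*1*(1/49) - 507*(-1/4944) = -7*1/49 + 169/1648 = -⅐ + 169/1648 = -465/11536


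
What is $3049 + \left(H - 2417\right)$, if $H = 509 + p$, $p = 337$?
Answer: $1478$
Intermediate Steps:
$H = 846$ ($H = 509 + 337 = 846$)
$3049 + \left(H - 2417\right) = 3049 + \left(846 - 2417\right) = 3049 - 1571 = 1478$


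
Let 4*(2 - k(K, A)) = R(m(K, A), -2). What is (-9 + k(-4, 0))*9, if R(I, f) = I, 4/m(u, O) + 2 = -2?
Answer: -243/4 ≈ -60.750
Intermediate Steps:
m(u, O) = -1 (m(u, O) = 4/(-2 - 2) = 4/(-4) = 4*(-¼) = -1)
k(K, A) = 9/4 (k(K, A) = 2 - ¼*(-1) = 2 + ¼ = 9/4)
(-9 + k(-4, 0))*9 = (-9 + 9/4)*9 = -27/4*9 = -243/4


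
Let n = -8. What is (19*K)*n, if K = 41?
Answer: -6232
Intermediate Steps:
(19*K)*n = (19*41)*(-8) = 779*(-8) = -6232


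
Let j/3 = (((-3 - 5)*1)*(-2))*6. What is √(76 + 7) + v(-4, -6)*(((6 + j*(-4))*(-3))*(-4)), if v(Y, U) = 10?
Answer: -137520 + √83 ≈ -1.3751e+5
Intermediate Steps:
j = 288 (j = 3*((((-3 - 5)*1)*(-2))*6) = 3*((-8*1*(-2))*6) = 3*(-8*(-2)*6) = 3*(16*6) = 3*96 = 288)
√(76 + 7) + v(-4, -6)*(((6 + j*(-4))*(-3))*(-4)) = √(76 + 7) + 10*(((6 + 288*(-4))*(-3))*(-4)) = √83 + 10*(((6 - 1152)*(-3))*(-4)) = √83 + 10*(-1146*(-3)*(-4)) = √83 + 10*(3438*(-4)) = √83 + 10*(-13752) = √83 - 137520 = -137520 + √83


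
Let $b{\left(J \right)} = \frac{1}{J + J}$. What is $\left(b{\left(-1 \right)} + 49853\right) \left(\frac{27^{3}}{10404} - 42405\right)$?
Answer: $- \frac{16911207585}{8} \approx -2.1139 \cdot 10^{9}$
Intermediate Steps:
$b{\left(J \right)} = \frac{1}{2 J}$
$\left(b{\left(-1 \right)} + 49853\right) \left(\frac{27^{3}}{10404} - 42405\right) = \left(\frac{1}{2 \left(-1\right)} + 49853\right) \left(\frac{27^{3}}{10404} - 42405\right) = \left(\frac{1}{2} \left(-1\right) + 49853\right) \left(19683 \cdot \frac{1}{10404} - 42405\right) = \left(- \frac{1}{2} + 49853\right) \left(\frac{2187}{1156} - 42405\right) = \frac{99705}{2} \left(- \frac{49017993}{1156}\right) = - \frac{16911207585}{8}$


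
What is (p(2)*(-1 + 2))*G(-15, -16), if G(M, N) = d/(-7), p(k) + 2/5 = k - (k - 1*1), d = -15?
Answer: 9/7 ≈ 1.2857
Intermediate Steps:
p(k) = ⅗ (p(k) = -⅖ + (k - (k - 1*1)) = -⅖ + (k - (k - 1)) = -⅖ + (k - (-1 + k)) = -⅖ + (k + (1 - k)) = -⅖ + 1 = ⅗)
G(M, N) = 15/7 (G(M, N) = -15/(-7) = -15*(-⅐) = 15/7)
(p(2)*(-1 + 2))*G(-15, -16) = (3*(-1 + 2)/5)*(15/7) = ((⅗)*1)*(15/7) = (⅗)*(15/7) = 9/7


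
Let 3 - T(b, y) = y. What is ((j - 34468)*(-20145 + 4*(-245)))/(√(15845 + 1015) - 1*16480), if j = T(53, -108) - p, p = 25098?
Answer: -1034933185000/13578677 - 251197375*√4215/27157354 ≈ -76818.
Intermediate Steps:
T(b, y) = 3 - y
j = -24987 (j = (3 - 1*(-108)) - 1*25098 = (3 + 108) - 25098 = 111 - 25098 = -24987)
((j - 34468)*(-20145 + 4*(-245)))/(√(15845 + 1015) - 1*16480) = ((-24987 - 34468)*(-20145 + 4*(-245)))/(√(15845 + 1015) - 1*16480) = (-59455*(-20145 - 980))/(√16860 - 16480) = (-59455*(-21125))/(2*√4215 - 16480) = 1255986875/(-16480 + 2*√4215)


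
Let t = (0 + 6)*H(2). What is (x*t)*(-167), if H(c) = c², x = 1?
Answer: -4008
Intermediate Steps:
t = 24 (t = (0 + 6)*2² = 6*4 = 24)
(x*t)*(-167) = (1*24)*(-167) = 24*(-167) = -4008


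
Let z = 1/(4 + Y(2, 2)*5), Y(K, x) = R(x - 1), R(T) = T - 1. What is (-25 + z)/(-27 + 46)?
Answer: -99/76 ≈ -1.3026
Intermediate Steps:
R(T) = -1 + T
Y(K, x) = -2 + x (Y(K, x) = -1 + (x - 1) = -1 + (-1 + x) = -2 + x)
z = ¼ (z = 1/(4 + (-2 + 2)*5) = 1/(4 + 0*5) = 1/(4 + 0) = 1/4 = ¼ ≈ 0.25000)
(-25 + z)/(-27 + 46) = (-25 + ¼)/(-27 + 46) = -99/4/19 = (1/19)*(-99/4) = -99/76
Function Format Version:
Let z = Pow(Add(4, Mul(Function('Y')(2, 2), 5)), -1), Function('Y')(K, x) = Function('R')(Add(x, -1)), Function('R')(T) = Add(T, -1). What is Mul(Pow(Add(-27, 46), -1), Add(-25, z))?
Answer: Rational(-99, 76) ≈ -1.3026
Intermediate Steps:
Function('R')(T) = Add(-1, T)
Function('Y')(K, x) = Add(-2, x) (Function('Y')(K, x) = Add(-1, Add(x, -1)) = Add(-1, Add(-1, x)) = Add(-2, x))
z = Rational(1, 4) (z = Pow(Add(4, Mul(Add(-2, 2), 5)), -1) = Pow(Add(4, Mul(0, 5)), -1) = Pow(Add(4, 0), -1) = Pow(4, -1) = Rational(1, 4) ≈ 0.25000)
Mul(Pow(Add(-27, 46), -1), Add(-25, z)) = Mul(Pow(Add(-27, 46), -1), Add(-25, Rational(1, 4))) = Mul(Pow(19, -1), Rational(-99, 4)) = Mul(Rational(1, 19), Rational(-99, 4)) = Rational(-99, 76)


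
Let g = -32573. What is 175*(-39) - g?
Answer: 25748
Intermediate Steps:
175*(-39) - g = 175*(-39) - 1*(-32573) = -6825 + 32573 = 25748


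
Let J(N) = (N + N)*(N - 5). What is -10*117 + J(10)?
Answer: -1070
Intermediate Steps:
J(N) = 2*N*(-5 + N) (J(N) = (2*N)*(-5 + N) = 2*N*(-5 + N))
-10*117 + J(10) = -10*117 + 2*10*(-5 + 10) = -1170 + 2*10*5 = -1170 + 100 = -1070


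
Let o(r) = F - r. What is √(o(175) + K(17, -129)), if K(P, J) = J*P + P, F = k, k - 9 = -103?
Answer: I*√2445 ≈ 49.447*I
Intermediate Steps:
k = -94 (k = 9 - 103 = -94)
F = -94
K(P, J) = P + J*P
o(r) = -94 - r
√(o(175) + K(17, -129)) = √((-94 - 1*175) + 17*(1 - 129)) = √((-94 - 175) + 17*(-128)) = √(-269 - 2176) = √(-2445) = I*√2445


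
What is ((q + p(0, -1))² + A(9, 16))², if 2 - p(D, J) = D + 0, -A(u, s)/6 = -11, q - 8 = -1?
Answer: 21609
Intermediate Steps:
q = 7 (q = 8 - 1 = 7)
A(u, s) = 66 (A(u, s) = -6*(-11) = 66)
p(D, J) = 2 - D (p(D, J) = 2 - (D + 0) = 2 - D)
((q + p(0, -1))² + A(9, 16))² = ((7 + (2 - 1*0))² + 66)² = ((7 + (2 + 0))² + 66)² = ((7 + 2)² + 66)² = (9² + 66)² = (81 + 66)² = 147² = 21609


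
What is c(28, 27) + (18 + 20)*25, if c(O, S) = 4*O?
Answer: 1062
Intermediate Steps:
c(28, 27) + (18 + 20)*25 = 4*28 + (18 + 20)*25 = 112 + 38*25 = 112 + 950 = 1062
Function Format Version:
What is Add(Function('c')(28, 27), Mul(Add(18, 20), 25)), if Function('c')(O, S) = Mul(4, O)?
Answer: 1062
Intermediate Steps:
Add(Function('c')(28, 27), Mul(Add(18, 20), 25)) = Add(Mul(4, 28), Mul(Add(18, 20), 25)) = Add(112, Mul(38, 25)) = Add(112, 950) = 1062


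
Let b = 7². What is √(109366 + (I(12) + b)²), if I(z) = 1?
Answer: √111866 ≈ 334.46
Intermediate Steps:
b = 49
√(109366 + (I(12) + b)²) = √(109366 + (1 + 49)²) = √(109366 + 50²) = √(109366 + 2500) = √111866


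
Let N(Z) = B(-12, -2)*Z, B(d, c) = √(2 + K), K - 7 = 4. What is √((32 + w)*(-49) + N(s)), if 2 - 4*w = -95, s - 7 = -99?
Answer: √(-11025 - 368*√13)/2 ≈ 55.569*I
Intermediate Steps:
s = -92 (s = 7 - 99 = -92)
K = 11 (K = 7 + 4 = 11)
w = 97/4 (w = ½ - ¼*(-95) = ½ + 95/4 = 97/4 ≈ 24.250)
B(d, c) = √13 (B(d, c) = √(2 + 11) = √13)
N(Z) = Z*√13 (N(Z) = √13*Z = Z*√13)
√((32 + w)*(-49) + N(s)) = √((32 + 97/4)*(-49) - 92*√13) = √((225/4)*(-49) - 92*√13) = √(-11025/4 - 92*√13)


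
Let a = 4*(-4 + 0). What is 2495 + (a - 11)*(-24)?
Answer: 3143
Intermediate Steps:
a = -16 (a = 4*(-4) = -16)
2495 + (a - 11)*(-24) = 2495 + (-16 - 11)*(-24) = 2495 - 27*(-24) = 2495 + 648 = 3143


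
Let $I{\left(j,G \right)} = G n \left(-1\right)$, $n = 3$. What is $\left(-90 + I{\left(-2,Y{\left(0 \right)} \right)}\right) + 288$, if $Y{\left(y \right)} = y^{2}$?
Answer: $198$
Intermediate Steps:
$I{\left(j,G \right)} = - 3 G$ ($I{\left(j,G \right)} = G 3 \left(-1\right) = 3 G \left(-1\right) = - 3 G$)
$\left(-90 + I{\left(-2,Y{\left(0 \right)} \right)}\right) + 288 = \left(-90 - 3 \cdot 0^{2}\right) + 288 = \left(-90 - 0\right) + 288 = \left(-90 + 0\right) + 288 = -90 + 288 = 198$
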